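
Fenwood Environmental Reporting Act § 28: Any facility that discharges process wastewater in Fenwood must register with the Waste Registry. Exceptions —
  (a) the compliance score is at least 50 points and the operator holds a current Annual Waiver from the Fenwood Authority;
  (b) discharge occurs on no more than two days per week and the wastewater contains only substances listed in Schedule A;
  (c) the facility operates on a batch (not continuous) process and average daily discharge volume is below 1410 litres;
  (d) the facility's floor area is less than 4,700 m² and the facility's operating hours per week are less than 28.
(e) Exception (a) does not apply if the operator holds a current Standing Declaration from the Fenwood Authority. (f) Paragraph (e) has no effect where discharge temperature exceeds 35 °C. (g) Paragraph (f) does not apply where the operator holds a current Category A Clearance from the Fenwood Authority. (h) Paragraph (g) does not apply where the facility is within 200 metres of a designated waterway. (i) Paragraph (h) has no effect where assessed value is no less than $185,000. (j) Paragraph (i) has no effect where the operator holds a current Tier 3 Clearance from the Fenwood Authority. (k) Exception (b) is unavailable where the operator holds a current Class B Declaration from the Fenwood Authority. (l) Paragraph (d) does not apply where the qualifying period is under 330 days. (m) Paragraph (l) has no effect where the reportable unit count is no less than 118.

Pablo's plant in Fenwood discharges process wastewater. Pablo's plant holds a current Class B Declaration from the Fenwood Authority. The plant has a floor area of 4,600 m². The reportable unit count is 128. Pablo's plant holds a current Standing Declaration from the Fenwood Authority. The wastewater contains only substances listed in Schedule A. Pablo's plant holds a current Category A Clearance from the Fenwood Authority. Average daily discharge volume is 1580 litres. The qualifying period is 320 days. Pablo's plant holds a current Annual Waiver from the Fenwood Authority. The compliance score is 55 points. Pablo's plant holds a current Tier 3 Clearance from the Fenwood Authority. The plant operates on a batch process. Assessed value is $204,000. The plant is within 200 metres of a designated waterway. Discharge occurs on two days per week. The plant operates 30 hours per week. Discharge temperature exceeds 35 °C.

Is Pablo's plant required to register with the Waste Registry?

No — exception (a) applies; Pablo's plant is not required to register with the Waste Registry.

Exception (a)'s conditions are all satisfied: the compliance score is 55 points, meeting the 50 points threshold; a current Annual Waiver is held. Applying paragraphs (e)–(j): (e) applies (a current Standing Declaration is held), but is set aside by (f): (f) applies — discharge temperature exceeds 35 °C. (g) would limit (f) — a current Category A Clearance is held — but (h) sets (g) aside: (h) is engaged — the plant is within 200 m of a designated waterway. (i) would limit (h) — assessed value is $204,000, meeting the $185,000 threshold — but (j) sets (i) aside: (j) operates — a current Tier 3 Clearance is held. (a) remains available.
Exception (b): discharge occurs on no more than two days per week; the wastewater is Schedule-A-only — every condition holds. However, paragraph (k) must be considered: (k) operates against (b): a current Class B Declaration is held. Exception (b) does not apply.
Exception (c) fails — average daily discharge volume is 1580 litres, not below 1410 litres.
Exception (d) fails — the facility's operating hours per week are 30, not less than 28.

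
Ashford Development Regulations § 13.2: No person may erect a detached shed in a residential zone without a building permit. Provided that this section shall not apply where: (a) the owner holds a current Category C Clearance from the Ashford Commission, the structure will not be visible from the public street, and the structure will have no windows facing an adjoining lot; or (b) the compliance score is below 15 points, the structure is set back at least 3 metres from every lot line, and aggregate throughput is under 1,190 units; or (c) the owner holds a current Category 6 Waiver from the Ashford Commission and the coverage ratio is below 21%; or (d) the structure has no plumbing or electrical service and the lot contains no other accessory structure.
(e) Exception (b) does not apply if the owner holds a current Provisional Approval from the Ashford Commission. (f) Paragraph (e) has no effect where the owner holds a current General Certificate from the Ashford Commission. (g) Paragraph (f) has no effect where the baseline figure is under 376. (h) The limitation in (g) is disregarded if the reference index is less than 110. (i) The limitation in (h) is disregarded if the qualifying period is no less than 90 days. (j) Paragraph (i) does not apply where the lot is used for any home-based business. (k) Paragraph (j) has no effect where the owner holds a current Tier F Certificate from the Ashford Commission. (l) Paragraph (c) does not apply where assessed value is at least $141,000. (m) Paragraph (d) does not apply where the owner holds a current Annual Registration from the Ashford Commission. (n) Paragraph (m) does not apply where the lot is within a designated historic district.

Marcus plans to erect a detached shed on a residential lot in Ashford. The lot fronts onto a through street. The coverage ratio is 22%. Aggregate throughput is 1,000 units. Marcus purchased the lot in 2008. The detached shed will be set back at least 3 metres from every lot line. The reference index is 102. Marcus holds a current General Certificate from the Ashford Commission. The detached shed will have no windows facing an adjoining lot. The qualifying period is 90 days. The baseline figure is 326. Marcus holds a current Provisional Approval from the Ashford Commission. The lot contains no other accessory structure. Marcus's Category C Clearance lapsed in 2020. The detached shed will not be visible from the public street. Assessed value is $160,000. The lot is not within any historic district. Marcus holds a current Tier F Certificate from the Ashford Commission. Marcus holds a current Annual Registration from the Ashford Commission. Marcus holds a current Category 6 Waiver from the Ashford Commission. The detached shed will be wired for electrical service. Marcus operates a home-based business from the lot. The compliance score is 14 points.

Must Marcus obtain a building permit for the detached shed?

Yes — Marcus must obtain a building permit.

Exception (a) fails — the Category C Clearance is not current.
Exception (b) is satisfied on its face — the compliance score is 14 points, below the 15 points limit; the setback is at least 3 m on every side; aggregate throughput is 1,000 units, under the 1,190 units limit. However, paragraphs (e)–(k) must be considered: (e) is triggered — a current Provisional Approval is held. (f) applies (a current General Certificate is held), but is itself disapplied by (g): (g) operates against (f): the baseline figure is 326, under the 376 limit. (h) is triggered (the reference index is 102, less than the 110 limit), but yields to (i): (i) operates against (h): the qualifying period is 90 days, meeting the 90 days threshold. (j) would limit (i) — a home-based business operates on the lot — but (k) sets (j) aside: (k) is triggered — a current Tier F Certificate is held. So (b) is unavailable.
Exception (c) does not apply: the coverage ratio is 22%, not below 21%.
Exception (d) fails — electrical service is planned.
No exception applies. The general rule governs.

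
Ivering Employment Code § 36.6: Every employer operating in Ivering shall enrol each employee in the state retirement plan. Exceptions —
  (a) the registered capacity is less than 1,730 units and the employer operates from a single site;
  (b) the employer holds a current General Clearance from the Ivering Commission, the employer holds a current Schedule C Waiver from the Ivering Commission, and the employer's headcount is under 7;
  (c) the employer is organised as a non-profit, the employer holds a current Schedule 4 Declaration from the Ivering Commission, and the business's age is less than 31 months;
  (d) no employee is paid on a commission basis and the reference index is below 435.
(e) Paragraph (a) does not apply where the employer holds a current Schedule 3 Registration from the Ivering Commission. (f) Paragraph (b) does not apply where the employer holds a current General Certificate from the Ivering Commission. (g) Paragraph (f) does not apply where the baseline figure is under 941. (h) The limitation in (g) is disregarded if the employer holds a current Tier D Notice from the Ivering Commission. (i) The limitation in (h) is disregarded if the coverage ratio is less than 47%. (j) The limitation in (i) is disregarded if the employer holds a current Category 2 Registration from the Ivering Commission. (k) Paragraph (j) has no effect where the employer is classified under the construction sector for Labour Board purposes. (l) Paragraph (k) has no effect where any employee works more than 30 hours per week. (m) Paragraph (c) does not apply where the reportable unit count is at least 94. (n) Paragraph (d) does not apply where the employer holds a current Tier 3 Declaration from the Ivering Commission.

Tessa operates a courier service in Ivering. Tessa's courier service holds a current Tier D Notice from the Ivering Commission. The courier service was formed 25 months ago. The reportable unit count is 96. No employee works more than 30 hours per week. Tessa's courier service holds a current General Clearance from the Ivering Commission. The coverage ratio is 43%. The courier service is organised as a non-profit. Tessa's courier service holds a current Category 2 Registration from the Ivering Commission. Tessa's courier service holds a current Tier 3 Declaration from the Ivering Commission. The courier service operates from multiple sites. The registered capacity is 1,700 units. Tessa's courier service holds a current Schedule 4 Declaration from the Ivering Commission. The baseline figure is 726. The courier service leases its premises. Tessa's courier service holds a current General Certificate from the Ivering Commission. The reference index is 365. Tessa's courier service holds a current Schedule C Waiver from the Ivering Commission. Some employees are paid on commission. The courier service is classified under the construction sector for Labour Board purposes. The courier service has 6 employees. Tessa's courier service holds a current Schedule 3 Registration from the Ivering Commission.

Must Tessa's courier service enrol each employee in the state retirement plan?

Exception (a) does not apply: the employer operates from multiple sites.
All of (b)'s requirements are met (a current General Clearance is held; a current Schedule C Waiver is held; the employer's headcount is 6, under the 7 limit). Applying paragraphs (f)–(l): (f) would limit (b) — a current General Certificate is held — but (g) sets (f) aside: (g) operates — the baseline figure is 726, under the 941 limit. (h) is engaged (a current Tier D Notice is held), but is overridden by (i): (i) is triggered — the coverage ratio is 43%, less than the 47% limit. (j) would limit (i) — a current Category 2 Registration is held — but (k) sets (j) aside: (k) operates against (j): the courier service is classified under the construction sector. (l), which would lift (k), is inapplicable — no employee exceeds 30 hours/week. (b) remains available.
Exception (c)'s conditions are all satisfied: the employer is a non-profit; a current Schedule 4 Declaration is held; the business's age is 25 months, less than the 31 months limit. However, paragraph (m) must be considered: (m) operates against (c): the reportable unit count is 96, meeting the 94 threshold. Exception (c) does not apply.
Exception (d) fails — some employees are paid on commission.

No — exception (b) applies; Tessa's courier service is not required to enrol each employee in the state retirement plan.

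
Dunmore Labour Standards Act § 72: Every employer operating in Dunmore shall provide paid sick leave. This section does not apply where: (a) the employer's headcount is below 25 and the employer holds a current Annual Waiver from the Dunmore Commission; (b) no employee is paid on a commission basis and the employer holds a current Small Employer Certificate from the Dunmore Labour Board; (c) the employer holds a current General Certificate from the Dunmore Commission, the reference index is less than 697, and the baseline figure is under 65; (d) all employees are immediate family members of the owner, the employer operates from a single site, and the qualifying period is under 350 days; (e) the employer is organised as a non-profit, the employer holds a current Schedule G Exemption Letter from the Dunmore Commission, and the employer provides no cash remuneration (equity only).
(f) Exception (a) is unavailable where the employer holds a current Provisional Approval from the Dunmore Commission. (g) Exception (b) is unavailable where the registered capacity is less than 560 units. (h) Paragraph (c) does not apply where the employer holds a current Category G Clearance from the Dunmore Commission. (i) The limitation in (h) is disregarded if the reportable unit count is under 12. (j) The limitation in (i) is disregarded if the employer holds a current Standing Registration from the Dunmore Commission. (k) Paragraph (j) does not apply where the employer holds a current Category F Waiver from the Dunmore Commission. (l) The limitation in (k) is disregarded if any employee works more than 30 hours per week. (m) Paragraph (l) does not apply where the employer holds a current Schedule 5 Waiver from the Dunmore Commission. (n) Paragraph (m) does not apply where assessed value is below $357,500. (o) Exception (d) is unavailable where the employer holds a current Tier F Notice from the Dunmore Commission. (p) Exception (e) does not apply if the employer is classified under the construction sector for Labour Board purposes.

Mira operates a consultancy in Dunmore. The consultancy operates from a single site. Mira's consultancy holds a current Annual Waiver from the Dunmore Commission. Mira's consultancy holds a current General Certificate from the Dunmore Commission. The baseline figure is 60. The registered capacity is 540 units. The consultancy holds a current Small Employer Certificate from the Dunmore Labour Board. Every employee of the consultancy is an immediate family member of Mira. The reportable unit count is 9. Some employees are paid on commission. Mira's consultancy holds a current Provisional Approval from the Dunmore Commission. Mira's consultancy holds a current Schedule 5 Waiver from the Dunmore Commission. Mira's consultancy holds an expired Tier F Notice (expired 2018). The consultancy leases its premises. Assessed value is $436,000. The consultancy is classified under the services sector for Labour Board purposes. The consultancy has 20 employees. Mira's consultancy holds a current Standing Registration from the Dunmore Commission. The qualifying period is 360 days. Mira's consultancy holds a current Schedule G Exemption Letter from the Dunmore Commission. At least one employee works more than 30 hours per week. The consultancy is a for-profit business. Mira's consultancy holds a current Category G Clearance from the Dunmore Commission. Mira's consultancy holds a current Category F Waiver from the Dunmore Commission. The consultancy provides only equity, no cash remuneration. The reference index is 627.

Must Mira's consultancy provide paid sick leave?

Exception (a)'s conditions are all satisfied: the employer's headcount is 20, below the 25 limit; a current Annual Waiver is held. Turning to paragraph (f): (f) operates against (a): a current Provisional Approval is held. (a) is therefore removed.
Exception (b) fails — some employees are paid on commission.
Exception (c): a current General Certificate is held; the reference index is 627, less than the 697 limit; the baseline figure is 60, under the 65 limit — every condition holds. Under paragraphs (h)–(n): (h) is engaged (a current Category G Clearance is held), but yields to (i): (i) operates — the reportable unit count is 9, under the 12 limit. (j) is triggered (a current Standing Registration is held), but is displaced by (k): (k) applies — a current Category F Waiver is held. (l) is triggered (at least one employee exceeds 30 hours/week), but yields to (m): (m) is engaged — a current Schedule 5 Waiver is held. (n), which would lift (m), is not engaged — assessed value is $436,000, not below $357,500. (c) remains available.
Exception (d) fails — the qualifying period is 360 days, not under 350 days.
Exception (e) does not apply: the employer is for-profit.

No — exception (c) applies; Mira's consultancy is not required to provide paid sick leave.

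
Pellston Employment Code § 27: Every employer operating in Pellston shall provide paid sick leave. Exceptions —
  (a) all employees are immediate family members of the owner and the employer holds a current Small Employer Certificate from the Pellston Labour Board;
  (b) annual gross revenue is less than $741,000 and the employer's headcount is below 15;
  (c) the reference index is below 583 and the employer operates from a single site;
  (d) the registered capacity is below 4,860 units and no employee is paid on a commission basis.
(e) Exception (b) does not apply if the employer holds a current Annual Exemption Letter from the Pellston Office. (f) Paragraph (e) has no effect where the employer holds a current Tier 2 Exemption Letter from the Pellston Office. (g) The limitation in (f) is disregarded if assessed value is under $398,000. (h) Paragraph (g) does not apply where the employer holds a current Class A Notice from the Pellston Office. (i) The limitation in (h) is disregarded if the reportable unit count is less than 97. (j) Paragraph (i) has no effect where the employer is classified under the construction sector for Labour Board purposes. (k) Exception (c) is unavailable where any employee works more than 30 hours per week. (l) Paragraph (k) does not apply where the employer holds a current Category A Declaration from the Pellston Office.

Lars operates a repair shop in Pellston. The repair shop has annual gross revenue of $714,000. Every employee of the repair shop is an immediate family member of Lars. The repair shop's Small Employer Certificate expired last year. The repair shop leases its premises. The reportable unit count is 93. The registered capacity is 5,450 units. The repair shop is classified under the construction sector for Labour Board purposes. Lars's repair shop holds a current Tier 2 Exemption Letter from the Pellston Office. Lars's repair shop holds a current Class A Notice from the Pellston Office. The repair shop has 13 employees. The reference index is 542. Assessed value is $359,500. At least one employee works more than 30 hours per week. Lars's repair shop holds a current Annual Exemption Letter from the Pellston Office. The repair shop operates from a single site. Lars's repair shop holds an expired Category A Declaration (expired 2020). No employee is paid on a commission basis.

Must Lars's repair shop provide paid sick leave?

Exception (a) fails — the Small Employer Certificate has expired.
Exception (b): annual gross revenue is $714,000, less than the $741,000 limit; the employer's headcount is 13, below the 15 limit — every condition holds. Considering the limiting provisions: (e) operates (a current Annual Exemption Letter is held), but yields to (f): (f) operates against (e): a current Tier 2 Exemption Letter is held. (g) operates (assessed value is $359,500, under the $398,000 limit), but yields to (h): (h) is engaged — a current Class A Notice is held. (i) is triggered (the reportable unit count is 93, less than the 97 limit), but is overridden by (j): (j) operates — the repair shop is classified under the construction sector. (b) remains available.
Exception (c): the reference index is 542, below the 583 limit; the employer operates from a single site — every condition holds. But: (k) operates against (c): at least one employee exceeds 30 hours/week. (l), which would lift (k), is inapplicable — there is no Category A Declaration in force. So (c) is unavailable.
Exception (d) requires that the registered capacity is below 4,860 units; but the registered capacity is 5,450 units, not below 4,860 units, so (d) is unavailable.

No — exception (b) applies; Lars's repair shop is not required to provide paid sick leave.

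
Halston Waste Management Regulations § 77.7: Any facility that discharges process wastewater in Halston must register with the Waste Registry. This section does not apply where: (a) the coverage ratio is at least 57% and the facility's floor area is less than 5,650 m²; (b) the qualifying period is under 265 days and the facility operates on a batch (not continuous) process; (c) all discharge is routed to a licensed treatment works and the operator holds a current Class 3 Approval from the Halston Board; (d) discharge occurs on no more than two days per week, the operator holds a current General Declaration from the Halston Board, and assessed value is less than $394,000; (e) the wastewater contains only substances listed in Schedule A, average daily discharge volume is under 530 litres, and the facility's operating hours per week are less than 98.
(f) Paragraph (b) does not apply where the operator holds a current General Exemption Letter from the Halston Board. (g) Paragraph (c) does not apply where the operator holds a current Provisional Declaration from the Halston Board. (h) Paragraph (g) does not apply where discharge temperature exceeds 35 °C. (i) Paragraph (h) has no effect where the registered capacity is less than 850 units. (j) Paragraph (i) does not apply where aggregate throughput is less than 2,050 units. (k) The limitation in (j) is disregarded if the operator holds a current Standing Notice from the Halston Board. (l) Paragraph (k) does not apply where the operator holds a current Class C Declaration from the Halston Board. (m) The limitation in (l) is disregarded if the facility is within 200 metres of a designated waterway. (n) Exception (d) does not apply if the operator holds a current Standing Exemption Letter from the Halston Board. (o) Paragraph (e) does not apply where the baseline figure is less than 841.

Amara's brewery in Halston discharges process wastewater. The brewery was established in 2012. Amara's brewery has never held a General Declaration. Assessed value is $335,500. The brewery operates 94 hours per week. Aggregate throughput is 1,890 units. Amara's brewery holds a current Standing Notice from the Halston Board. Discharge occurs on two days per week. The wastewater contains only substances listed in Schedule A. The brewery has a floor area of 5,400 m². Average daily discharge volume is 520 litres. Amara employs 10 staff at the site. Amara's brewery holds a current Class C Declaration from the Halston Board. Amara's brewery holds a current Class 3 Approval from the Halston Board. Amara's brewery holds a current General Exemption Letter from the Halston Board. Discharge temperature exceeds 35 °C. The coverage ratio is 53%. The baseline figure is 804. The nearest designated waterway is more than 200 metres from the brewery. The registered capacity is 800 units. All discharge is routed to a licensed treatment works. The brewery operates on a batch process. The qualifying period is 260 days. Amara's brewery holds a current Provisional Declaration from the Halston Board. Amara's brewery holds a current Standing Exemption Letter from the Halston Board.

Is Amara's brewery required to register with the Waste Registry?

No — exception (c) applies; Amara's brewery is not required to register with the Waste Registry.

Exception (a) fails — the coverage ratio is 53%, short of 57%.
All of (b)'s requirements are met (the qualifying period is 260 days, under the 265 days limit; the facility operates on a batch process). But: (f) applies — a current General Exemption Letter is held. (b) is therefore removed.
Exception (c): discharge is routed to a licensed treatment works; a current Class 3 Approval is held — every condition holds. Under paragraphs (g)–(m): (g) would limit (c) — a current Provisional Declaration is held — but (h) sets (g) aside: (h) applies — discharge temperature exceeds 35 °C. (i) is triggered (the registered capacity is 800 units, less than the 850 units limit), but is set aside by (j): (j) operates against (i): aggregate throughput is 1,890 units, less than the 2,050 units limit. (k) would limit (j) — a current Standing Notice is held — but (l) sets (k) aside: (l) operates — a current Class C Declaration is held. (m), which would lift (l), does not operate here — the brewery is more than 200 m from any designated waterway. Exception (c) stands.
Exception (d) fails — there is no General Declaration in force.
Exception (e)'s conditions are all satisfied: the wastewater is Schedule-A-only; average daily discharge volume is 520 litres, under the 530 litres limit; the facility's operating hours per week are 94, less than the 98 limit. But applying paragraph (o): (o) is engaged — the baseline figure is 804, less than the 841 limit. Exception (e) does not apply.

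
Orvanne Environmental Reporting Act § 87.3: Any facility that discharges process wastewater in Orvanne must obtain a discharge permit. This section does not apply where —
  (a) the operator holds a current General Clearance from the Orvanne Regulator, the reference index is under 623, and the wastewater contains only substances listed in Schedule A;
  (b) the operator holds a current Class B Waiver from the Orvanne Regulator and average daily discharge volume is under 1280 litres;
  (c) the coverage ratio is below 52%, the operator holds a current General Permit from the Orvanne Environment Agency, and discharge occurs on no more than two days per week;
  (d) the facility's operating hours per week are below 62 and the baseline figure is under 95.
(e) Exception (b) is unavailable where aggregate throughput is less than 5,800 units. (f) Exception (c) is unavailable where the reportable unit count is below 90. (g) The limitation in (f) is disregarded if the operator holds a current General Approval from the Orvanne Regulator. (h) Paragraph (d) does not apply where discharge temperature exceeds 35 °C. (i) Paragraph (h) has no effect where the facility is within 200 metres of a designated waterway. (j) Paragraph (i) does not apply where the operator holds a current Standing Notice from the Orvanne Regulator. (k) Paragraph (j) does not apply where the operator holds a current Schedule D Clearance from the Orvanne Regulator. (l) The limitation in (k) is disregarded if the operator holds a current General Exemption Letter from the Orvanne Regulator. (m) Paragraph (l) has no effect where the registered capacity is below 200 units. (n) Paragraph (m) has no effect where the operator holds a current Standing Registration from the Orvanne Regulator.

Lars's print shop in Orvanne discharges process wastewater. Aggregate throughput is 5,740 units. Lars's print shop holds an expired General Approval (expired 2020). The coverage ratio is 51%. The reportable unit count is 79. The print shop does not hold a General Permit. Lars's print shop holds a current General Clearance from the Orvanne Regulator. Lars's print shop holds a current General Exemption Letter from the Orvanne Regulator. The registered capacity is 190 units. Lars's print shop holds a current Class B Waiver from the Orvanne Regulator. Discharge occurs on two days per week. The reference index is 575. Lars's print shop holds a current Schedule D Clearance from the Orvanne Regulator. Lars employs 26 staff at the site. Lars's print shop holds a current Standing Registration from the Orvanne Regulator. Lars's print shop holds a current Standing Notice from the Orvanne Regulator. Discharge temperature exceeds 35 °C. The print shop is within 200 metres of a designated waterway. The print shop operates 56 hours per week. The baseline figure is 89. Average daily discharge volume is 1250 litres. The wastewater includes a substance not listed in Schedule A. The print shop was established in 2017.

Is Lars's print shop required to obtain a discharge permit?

Exception (a) does not apply: the wastewater includes a non-Schedule-A substance.
All of (b)'s requirements are met (a current Class B Waiver is held; average daily discharge volume is 1250 litres, under the 1280 litres limit). However, paragraph (e) must be considered: (e) operates — aggregate throughput is 5,740 units, less than the 5,800 units limit. (b) is therefore removed.
Exception (c) does not apply: no General Permit is held.
Exception (d) is satisfied on its face — the facility's operating hours per week are 56, below the 62 limit; the baseline figure is 89, under the 95 limit. Turning to paragraphs (h)–(n): (h) applies — discharge temperature exceeds 35 °C. (i) applies (the print shop is within 200 m of a designated waterway), but is overridden by (j): (j) operates against (i): a current Standing Notice is held. (k) would limit (j) — a current Schedule D Clearance is held — but (l) sets (k) aside: (l) is engaged — a current General Exemption Letter is held. (m) is engaged (the registered capacity is 190 units, below the 200 units limit), but is displaced by (n): (n) operates against (m): a current Standing Registration is held. Exception (d) does not apply.
None of the exceptions is available; § 87.3 applies in full.

Yes — Lars's print shop must obtain a discharge permit.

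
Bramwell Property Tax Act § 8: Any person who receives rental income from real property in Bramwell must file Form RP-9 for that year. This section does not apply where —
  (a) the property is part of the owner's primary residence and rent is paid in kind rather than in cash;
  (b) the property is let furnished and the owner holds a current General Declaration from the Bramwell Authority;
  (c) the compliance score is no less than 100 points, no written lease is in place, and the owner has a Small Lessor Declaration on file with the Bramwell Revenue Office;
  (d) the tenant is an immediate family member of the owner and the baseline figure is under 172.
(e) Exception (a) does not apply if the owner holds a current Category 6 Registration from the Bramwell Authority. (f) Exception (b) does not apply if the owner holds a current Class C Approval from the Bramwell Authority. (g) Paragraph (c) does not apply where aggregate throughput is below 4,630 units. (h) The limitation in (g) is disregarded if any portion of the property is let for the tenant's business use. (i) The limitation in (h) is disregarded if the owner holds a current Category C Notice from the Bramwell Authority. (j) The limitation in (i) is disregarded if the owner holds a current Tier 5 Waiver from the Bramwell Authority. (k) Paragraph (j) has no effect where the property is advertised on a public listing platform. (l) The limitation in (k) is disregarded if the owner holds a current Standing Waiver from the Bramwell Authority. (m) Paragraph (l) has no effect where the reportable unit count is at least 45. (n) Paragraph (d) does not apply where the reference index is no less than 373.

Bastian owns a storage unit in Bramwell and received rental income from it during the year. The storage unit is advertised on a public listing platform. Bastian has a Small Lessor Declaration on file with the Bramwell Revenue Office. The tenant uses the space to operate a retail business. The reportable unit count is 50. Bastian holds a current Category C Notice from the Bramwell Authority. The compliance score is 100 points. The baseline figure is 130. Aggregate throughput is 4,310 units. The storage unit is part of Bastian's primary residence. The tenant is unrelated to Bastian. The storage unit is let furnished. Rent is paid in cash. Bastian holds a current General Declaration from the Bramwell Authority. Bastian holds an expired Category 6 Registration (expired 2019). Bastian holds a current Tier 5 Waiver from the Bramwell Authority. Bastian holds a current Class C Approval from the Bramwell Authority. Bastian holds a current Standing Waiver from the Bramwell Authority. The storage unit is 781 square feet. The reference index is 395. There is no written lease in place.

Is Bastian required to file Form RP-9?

Exception (a) does not apply: rent is paid in cash.
Exception (b)'s conditions are all satisfied: the property is let furnished; a current General Declaration is held. But applying paragraph (f): (f) operates against (b): a current Class C Approval is held. So (b) is unavailable.
Exception (c)'s conditions are all satisfied: the compliance score is 100 points, meeting the 100 points threshold; there is no written lease; a Small Lessor Declaration is on file. However, paragraphs (g)–(m) must be considered: (g) is engaged — aggregate throughput is 4,310 units, below the 4,630 units limit. (h) operates (the space is let for business use), but is overridden by (i): (i) operates against (h): a current Category C Notice is held. (j) is triggered (a current Tier 5 Waiver is held), but is itself disapplied by (k): (k) operates against (j): the property is publicly advertised. (l) is triggered (a current Standing Waiver is held), but is itself disapplied by (m): (m) is engaged — the reportable unit count is 50, meeting the 45 threshold. (c) is therefore removed.
Exception (d) does not apply: the tenant is unrelated to the owner.
No exception displaces § 8.

Yes — Bastian must file Form RP-9.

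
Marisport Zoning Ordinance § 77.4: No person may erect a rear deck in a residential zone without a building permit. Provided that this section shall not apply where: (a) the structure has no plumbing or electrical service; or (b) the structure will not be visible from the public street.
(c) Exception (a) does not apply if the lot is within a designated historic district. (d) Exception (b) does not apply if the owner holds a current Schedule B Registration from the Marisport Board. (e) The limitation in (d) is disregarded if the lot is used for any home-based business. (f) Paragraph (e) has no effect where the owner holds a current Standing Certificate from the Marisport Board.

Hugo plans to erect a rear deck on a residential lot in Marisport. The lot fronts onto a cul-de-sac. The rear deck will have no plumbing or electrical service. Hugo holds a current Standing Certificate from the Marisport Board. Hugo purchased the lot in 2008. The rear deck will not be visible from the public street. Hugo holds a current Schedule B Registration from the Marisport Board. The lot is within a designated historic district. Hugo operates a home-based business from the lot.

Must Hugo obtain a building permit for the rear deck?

Yes — Hugo must obtain a building permit.

Exception (a): there is no plumbing or electrical service — every condition holds. However, paragraph (c) must be considered: (c) operates against (a): the lot is in a historic district. Exception (a) does not apply.
All of (b)'s requirements are met (the structure will not be visible from the street). However, paragraphs (d)–(f) must be considered: (d) is triggered — a current Schedule B Registration is held. (e) would limit (d) — a home-based business operates on the lot — but (f) sets (e) aside: (f) operates — a current Standing Certificate is held. So (b) is unavailable.
No exception displaces § 77.4.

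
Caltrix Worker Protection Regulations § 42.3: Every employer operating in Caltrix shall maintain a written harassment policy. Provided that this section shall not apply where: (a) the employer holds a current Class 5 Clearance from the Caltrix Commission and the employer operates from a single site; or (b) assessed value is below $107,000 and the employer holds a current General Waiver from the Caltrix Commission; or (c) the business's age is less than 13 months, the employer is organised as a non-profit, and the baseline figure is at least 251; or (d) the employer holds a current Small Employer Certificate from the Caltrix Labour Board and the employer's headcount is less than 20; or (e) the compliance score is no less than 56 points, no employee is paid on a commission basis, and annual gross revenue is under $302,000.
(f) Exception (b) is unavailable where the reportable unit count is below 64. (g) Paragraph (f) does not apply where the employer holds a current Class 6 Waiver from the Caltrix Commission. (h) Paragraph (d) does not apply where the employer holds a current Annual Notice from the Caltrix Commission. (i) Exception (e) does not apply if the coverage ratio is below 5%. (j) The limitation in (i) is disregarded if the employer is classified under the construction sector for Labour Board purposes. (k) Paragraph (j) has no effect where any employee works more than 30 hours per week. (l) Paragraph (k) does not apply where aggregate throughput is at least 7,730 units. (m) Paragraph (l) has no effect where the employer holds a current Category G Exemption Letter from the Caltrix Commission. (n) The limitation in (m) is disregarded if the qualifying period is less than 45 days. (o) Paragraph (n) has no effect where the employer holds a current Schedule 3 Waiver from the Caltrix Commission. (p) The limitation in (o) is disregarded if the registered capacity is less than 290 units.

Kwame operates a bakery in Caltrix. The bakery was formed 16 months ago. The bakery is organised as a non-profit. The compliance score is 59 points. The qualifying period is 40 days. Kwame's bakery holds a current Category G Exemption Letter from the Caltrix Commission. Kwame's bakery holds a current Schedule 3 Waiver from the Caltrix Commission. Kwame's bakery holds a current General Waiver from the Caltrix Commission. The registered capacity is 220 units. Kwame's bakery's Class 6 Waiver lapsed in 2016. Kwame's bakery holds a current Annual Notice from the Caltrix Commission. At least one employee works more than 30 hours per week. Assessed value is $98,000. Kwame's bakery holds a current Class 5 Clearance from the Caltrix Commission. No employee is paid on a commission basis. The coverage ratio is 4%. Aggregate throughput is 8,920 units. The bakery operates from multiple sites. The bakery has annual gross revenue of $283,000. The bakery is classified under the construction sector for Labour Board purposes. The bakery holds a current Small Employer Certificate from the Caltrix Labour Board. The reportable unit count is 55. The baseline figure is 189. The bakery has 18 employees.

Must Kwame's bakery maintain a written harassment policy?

Exception (a) fails — the employer operates from multiple sites.
Exception (b): assessed value is $98,000, below the $107,000 limit; a current General Waiver is held — every condition holds. Turning to paragraphs (f)–(g): (f) is triggered — the reportable unit count is 55, below the 64 limit. (g) is not triggered (the Class 6 Waiver is not current), so (f) stands. Exception (b) does not apply.
Exception (c) fails — the business's age is 16 months, not less than 13 months.
Exception (d): a current Small Employer Certificate is held; the employer's headcount is 18, less than the 20 limit — every condition holds. Turning to paragraph (h): (h) operates against (d): a current Annual Notice is held. Exception (d) does not apply.
Exception (e): the compliance score is 59 points, meeting the 56 points threshold; no employee is paid on commission; annual gross revenue is $283,000, under the $302,000 limit — every condition holds. As to paragraphs (i)–(p): (i) operates (the coverage ratio is 4%, below the 5% limit), but is displaced by (j): (j) operates against (i): the bakery is classified under the construction sector. (k) is triggered (at least one employee exceeds 30 hours/week), but is set aside by (l): (l) operates against (k): aggregate throughput is 8,920 units, meeting the 7,730 units threshold. (m) is engaged (a current Category G Exemption Letter is held), but is set aside by (n): (n) applies — the qualifying period is 40 days, less than the 45 days limit. (o) would limit (n) — a current Schedule 3 Waiver is held — but (p) sets (o) aside: (p) applies — the registered capacity is 220 units, less than the 290 units limit. Exception (e) stands.

No — exception (e) applies; Kwame's bakery is not required to maintain a written harassment policy.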